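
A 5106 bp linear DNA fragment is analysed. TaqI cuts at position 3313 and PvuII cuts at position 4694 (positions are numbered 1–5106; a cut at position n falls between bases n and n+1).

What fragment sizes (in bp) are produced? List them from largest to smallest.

Combined cut positions (sorted): 3313, 4694.
Linear molecule, 2 cuts → 3 fragments:
  3313 − 0 = 3313 bp
  4694 − 3313 = 1381 bp
  5106 − 4694 = 412 bp
Sorted largest to smallest: 3313, 1381, 412 bp.

3313, 1381, 412 bp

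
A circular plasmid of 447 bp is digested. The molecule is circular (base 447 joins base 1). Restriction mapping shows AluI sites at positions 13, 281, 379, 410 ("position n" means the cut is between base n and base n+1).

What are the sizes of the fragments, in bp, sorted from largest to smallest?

268, 98, 50, 31 bp

Circular molecule, 4 cuts → 4 fragments:
  281 − 13 = 268 bp
  379 − 281 = 98 bp
  410 − 379 = 31 bp
  wrap: 447 − 410 + 13 = 50 bp
Sorted largest to smallest: 268, 98, 50, 31 bp.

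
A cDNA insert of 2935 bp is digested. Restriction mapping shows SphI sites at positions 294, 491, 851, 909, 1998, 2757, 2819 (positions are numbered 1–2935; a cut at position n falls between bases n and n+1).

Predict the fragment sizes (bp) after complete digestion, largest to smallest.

Linear molecule, 7 cuts → 8 fragments:
  294 − 0 = 294 bp
  491 − 294 = 197 bp
  851 − 491 = 360 bp
  909 − 851 = 58 bp
  1998 − 909 = 1089 bp
  2757 − 1998 = 759 bp
  2819 − 2757 = 62 bp
  2935 − 2819 = 116 bp
Sorted largest to smallest: 1089, 759, 360, 294, 197, 116, 62, 58 bp.

1089, 759, 360, 294, 197, 116, 62, 58 bp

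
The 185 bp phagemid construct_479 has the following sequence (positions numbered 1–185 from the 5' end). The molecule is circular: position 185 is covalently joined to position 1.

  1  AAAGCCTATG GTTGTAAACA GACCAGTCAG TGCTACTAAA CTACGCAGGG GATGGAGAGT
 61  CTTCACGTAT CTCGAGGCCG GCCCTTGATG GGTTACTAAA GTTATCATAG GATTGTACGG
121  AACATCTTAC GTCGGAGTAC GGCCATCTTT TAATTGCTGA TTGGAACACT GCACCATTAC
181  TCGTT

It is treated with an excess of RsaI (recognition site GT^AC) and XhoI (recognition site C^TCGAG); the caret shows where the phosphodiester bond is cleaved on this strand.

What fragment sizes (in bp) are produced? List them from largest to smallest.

118, 45, 22 bp

RsaI sites (GTAC) start at positions 115, 137.
RsaI cuts after base 2 of each site, so after positions 116, 138.
The XhoI site (CTCGAG) starts at position 71.
XhoI cuts after the first base of each site, so after position 71.
Combined cut positions: 71, 116, 138.
Circular molecule, 3 cuts → 3 fragments:
  72–116 → 45 bp
  117–138 → 22 bp
  139–185 then 1–71 → 47 + 71 = 118 bp
Sorted largest to smallest: 118, 45, 22 bp.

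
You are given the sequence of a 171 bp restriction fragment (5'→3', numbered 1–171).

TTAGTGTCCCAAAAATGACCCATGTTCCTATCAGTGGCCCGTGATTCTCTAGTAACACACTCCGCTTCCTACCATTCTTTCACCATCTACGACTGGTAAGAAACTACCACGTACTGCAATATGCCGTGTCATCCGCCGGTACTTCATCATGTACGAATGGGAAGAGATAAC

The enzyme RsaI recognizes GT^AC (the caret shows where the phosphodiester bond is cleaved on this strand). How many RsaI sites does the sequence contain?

GTAC occurs starting at positions 111, 139, 151.
RsaI cuts at 3 sites.

3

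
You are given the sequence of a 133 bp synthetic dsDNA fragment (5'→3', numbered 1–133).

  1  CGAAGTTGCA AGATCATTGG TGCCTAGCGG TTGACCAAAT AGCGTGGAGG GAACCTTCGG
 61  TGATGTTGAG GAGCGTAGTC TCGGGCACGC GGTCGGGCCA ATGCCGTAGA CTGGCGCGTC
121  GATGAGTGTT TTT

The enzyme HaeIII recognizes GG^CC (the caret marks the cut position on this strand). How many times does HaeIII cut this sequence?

GGCC occurs starting at position 96.
HaeIII cuts at 1 site.

1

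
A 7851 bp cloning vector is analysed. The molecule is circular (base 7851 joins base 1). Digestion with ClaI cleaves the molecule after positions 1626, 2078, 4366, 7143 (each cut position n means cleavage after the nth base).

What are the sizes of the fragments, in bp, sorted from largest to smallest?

2777, 2334, 2288, 452 bp

Circular molecule, 4 cuts → 4 fragments:
  2078 − 1626 = 452 bp
  4366 − 2078 = 2288 bp
  7143 − 4366 = 2777 bp
  wrap: 7851 − 7143 + 1626 = 2334 bp
Sorted largest to smallest: 2777, 2334, 2288, 452 bp.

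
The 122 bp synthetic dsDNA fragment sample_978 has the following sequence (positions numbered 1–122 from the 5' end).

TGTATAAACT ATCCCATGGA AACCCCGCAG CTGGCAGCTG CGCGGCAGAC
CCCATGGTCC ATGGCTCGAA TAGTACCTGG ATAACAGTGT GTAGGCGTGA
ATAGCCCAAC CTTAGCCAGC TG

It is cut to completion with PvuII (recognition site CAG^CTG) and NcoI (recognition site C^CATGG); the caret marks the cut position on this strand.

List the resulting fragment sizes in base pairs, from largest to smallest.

PvuII sites (CAGCTG) start at positions 28, 35, 117.
PvuII cuts after base 3 of each site, so after positions 30, 37, 119.
NcoI sites (CCATGG) start at positions 14, 52, 59.
NcoI cuts after the first base of each site, so after positions 14, 52, 59.
Combined cut positions: 14, 30, 37, 52, 59, 119.
Linear molecule, 6 cuts → 7 fragments:
  1–14 → 14 bp
  15–30 → 16 bp
  31–37 → 7 bp
  38–52 → 15 bp
  53–59 → 7 bp
  60–119 → 60 bp
  120–122 → 3 bp
Sorted largest to smallest: 60, 16, 15, 14, 7, 7, 3 bp.

60, 16, 15, 14, 7, 7, 3 bp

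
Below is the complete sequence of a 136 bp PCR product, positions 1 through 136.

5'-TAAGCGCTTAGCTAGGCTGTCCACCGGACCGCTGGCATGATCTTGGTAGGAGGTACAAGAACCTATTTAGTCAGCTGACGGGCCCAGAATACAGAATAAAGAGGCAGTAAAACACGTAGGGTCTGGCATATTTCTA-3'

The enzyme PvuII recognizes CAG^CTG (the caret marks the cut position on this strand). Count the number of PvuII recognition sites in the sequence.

1

CAGCTG occurs starting at position 72.
PvuII cuts at 1 site.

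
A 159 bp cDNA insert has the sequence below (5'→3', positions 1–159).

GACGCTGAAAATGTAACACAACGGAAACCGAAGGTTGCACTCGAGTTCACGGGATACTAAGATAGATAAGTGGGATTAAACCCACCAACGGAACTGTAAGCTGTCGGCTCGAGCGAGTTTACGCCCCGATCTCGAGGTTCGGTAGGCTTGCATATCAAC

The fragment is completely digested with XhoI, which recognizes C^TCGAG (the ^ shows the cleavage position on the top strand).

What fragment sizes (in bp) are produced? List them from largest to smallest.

68, 40, 28, 23 bp

XhoI sites (CTCGAG) start at positions 40, 108, 131.
XhoI cuts after the first base of each site, so after positions 40, 108, 131.
Linear molecule, 3 cuts → 4 fragments:
  1–40 → 40 bp
  41–108 → 68 bp
  109–131 → 23 bp
  132–159 → 28 bp
Sorted largest to smallest: 68, 40, 28, 23 bp.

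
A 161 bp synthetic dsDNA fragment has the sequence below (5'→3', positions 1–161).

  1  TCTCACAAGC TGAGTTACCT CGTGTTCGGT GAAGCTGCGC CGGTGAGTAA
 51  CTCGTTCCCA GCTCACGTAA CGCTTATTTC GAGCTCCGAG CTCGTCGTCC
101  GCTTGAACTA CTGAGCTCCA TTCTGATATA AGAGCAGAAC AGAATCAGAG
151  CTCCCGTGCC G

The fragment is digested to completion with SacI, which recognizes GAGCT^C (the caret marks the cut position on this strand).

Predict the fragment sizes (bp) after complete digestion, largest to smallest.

SacI sites (GAGCTC) start at positions 81, 88, 113, 148.
SacI cuts after base 5 of each site (before the last base), so after positions 85, 92, 117, 152.
Linear molecule, 4 cuts → 5 fragments:
  1–85 → 85 bp
  86–92 → 7 bp
  93–117 → 25 bp
  118–152 → 35 bp
  153–161 → 9 bp
Sorted largest to smallest: 85, 35, 25, 9, 7 bp.

85, 35, 25, 9, 7 bp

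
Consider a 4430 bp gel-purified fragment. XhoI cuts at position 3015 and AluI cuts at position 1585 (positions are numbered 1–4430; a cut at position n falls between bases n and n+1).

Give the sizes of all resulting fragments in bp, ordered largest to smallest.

1585, 1430, 1415 bp

Combined cut positions (sorted): 1585, 3015.
Linear molecule, 2 cuts → 3 fragments:
  1585 − 0 = 1585 bp
  3015 − 1585 = 1430 bp
  4430 − 3015 = 1415 bp
Sorted largest to smallest: 1585, 1430, 1415 bp.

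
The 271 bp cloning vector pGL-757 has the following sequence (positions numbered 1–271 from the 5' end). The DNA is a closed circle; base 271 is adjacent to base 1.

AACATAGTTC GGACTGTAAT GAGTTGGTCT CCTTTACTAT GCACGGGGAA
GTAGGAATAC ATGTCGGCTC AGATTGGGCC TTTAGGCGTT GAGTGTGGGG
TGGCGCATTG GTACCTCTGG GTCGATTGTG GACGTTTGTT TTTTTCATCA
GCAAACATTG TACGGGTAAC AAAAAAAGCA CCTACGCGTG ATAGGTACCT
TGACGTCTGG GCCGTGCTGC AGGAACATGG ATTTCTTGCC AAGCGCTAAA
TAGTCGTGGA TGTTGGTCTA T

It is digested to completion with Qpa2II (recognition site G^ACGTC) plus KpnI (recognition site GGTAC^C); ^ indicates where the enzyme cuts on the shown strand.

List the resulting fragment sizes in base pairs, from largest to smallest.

183, 84, 4 bp

The Qpa2II site (GACGTC) starts at position 202.
Qpa2II cuts after the first base of each site, so after position 202.
KpnI sites (GGTACC) start at positions 110, 194.
KpnI cuts after base 5 of each site (before the last base), so after positions 114, 198.
Combined cut positions: 114, 198, 202.
Circular molecule, 3 cuts → 3 fragments:
  115–198 → 84 bp
  199–202 → 4 bp
  203–271 then 1–114 → 69 + 114 = 183 bp
Sorted largest to smallest: 183, 84, 4 bp.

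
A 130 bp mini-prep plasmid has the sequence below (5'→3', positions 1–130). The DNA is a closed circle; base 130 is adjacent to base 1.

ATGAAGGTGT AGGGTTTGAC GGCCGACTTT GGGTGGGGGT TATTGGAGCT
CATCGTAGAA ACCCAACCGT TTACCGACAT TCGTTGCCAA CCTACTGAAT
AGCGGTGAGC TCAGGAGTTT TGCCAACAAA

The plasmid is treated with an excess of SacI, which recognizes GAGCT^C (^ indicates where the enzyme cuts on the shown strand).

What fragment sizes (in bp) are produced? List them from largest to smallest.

SacI sites (GAGCTC) start at positions 46, 107.
SacI cuts after base 5 of each site (before the last base), so after positions 50, 111.
Circular molecule, 2 cuts → 2 fragments:
  51–111 → 61 bp
  112–130 then 1–50 → 19 + 50 = 69 bp
Sorted largest to smallest: 69, 61 bp.

69, 61 bp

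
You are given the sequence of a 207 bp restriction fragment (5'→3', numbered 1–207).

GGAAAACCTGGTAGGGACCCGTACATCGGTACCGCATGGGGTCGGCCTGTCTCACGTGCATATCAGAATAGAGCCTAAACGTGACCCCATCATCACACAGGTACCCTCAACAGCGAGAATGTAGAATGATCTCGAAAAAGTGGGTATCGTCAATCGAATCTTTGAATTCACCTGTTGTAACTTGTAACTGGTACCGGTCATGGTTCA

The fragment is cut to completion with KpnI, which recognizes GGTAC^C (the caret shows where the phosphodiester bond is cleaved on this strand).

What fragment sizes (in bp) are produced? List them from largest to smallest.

KpnI sites (GGTACC) start at positions 28, 100, 190.
KpnI cuts after base 5 of each site (before the last base), so after positions 32, 104, 194.
Linear molecule, 3 cuts → 4 fragments:
  1–32 → 32 bp
  33–104 → 72 bp
  105–194 → 90 bp
  195–207 → 13 bp
Sorted largest to smallest: 90, 72, 32, 13 bp.

90, 72, 32, 13 bp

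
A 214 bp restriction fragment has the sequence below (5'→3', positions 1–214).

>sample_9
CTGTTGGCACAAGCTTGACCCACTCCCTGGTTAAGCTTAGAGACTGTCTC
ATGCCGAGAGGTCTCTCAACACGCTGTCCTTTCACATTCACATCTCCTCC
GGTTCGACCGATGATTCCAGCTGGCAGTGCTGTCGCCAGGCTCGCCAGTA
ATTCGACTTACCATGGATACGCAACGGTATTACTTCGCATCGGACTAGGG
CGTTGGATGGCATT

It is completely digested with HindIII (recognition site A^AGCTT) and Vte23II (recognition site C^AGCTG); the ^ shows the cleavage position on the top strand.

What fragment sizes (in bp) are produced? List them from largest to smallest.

HindIII sites (AAGCTT) start at positions 11, 33.
HindIII cuts after the first base of each site, so after positions 11, 33.
The Vte23II site (CAGCTG) starts at position 118.
Vte23II cuts after the first base of each site, so after position 118.
Combined cut positions: 11, 33, 118.
Linear molecule, 3 cuts → 4 fragments:
  1–11 → 11 bp
  12–33 → 22 bp
  34–118 → 85 bp
  119–214 → 96 bp
Sorted largest to smallest: 96, 85, 22, 11 bp.

96, 85, 22, 11 bp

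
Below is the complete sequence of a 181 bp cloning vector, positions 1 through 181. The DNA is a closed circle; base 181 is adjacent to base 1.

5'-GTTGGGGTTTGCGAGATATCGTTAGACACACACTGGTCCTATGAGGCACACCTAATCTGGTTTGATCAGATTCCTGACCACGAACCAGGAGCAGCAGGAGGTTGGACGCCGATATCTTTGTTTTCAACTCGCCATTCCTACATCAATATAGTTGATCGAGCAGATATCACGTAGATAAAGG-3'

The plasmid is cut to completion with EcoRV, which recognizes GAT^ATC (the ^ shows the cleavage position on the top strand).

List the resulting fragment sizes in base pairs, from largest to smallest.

96, 52, 33 bp

EcoRV sites (GATATC) start at positions 15, 111, 163.
EcoRV cuts after base 3 of each site, so after positions 17, 113, 165.
Circular molecule, 3 cuts → 3 fragments:
  18–113 → 96 bp
  114–165 → 52 bp
  166–181 then 1–17 → 16 + 17 = 33 bp
Sorted largest to smallest: 96, 52, 33 bp.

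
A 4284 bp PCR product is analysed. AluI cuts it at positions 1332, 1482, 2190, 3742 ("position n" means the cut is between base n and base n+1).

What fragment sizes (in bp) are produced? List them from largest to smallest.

1552, 1332, 708, 542, 150 bp

Linear molecule, 4 cuts → 5 fragments:
  1332 − 0 = 1332 bp
  1482 − 1332 = 150 bp
  2190 − 1482 = 708 bp
  3742 − 2190 = 1552 bp
  4284 − 3742 = 542 bp
Sorted largest to smallest: 1552, 1332, 708, 542, 150 bp.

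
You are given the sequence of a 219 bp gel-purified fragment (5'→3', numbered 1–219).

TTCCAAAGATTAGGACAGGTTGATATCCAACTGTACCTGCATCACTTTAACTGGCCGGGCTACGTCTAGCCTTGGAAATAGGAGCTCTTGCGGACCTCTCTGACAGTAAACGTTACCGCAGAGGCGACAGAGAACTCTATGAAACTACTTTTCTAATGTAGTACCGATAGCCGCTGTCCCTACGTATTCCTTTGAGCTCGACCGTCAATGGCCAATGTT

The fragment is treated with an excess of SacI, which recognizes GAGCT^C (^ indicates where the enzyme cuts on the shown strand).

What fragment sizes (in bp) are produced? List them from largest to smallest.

112, 86, 21 bp

SacI sites (GAGCTC) start at positions 82, 194.
SacI cuts after base 5 of each site (before the last base), so after positions 86, 198.
Linear molecule, 2 cuts → 3 fragments:
  1–86 → 86 bp
  87–198 → 112 bp
  199–219 → 21 bp
Sorted largest to smallest: 112, 86, 21 bp.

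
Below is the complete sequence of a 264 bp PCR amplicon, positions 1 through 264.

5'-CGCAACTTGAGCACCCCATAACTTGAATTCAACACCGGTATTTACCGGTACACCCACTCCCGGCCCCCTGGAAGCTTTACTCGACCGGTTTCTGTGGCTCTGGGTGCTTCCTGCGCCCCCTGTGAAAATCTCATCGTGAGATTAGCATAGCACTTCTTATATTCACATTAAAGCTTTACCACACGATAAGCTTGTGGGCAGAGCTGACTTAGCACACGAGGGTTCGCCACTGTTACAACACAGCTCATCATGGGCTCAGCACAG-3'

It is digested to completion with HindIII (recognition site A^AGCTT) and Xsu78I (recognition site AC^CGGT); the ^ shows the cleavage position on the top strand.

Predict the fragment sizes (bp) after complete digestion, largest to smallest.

86, 76, 35, 27, 17, 13, 10 bp

HindIII sites (AAGCTT) start at positions 72, 171, 188.
HindIII cuts after the first base of each site, so after positions 72, 171, 188.
Xsu78I sites (ACCGGT) start at positions 34, 44, 84.
Xsu78I cuts after base 2 of each site, so after positions 35, 45, 85.
Combined cut positions: 35, 45, 72, 85, 171, 188.
Linear molecule, 6 cuts → 7 fragments:
  1–35 → 35 bp
  36–45 → 10 bp
  46–72 → 27 bp
  73–85 → 13 bp
  86–171 → 86 bp
  172–188 → 17 bp
  189–264 → 76 bp
Sorted largest to smallest: 86, 76, 35, 27, 17, 13, 10 bp.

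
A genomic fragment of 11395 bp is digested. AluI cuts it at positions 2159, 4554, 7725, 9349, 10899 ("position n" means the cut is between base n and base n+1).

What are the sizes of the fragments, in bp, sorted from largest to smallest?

3171, 2395, 2159, 1624, 1550, 496 bp

Linear molecule, 5 cuts → 6 fragments:
  2159 − 0 = 2159 bp
  4554 − 2159 = 2395 bp
  7725 − 4554 = 3171 bp
  9349 − 7725 = 1624 bp
  10899 − 9349 = 1550 bp
  11395 − 10899 = 496 bp
Sorted largest to smallest: 3171, 2395, 2159, 1624, 1550, 496 bp.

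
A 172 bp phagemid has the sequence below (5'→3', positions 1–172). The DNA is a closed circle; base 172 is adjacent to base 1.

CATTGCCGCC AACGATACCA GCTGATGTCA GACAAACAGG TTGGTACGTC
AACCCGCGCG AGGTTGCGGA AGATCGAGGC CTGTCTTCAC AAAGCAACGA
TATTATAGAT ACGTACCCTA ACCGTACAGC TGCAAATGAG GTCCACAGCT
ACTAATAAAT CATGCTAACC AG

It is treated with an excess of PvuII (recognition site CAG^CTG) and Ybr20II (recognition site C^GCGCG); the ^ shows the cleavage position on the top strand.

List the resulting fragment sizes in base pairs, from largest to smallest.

PvuII sites (CAGCTG) start at positions 19, 127.
PvuII cuts after base 3 of each site, so after positions 21, 129.
The Ybr20II site (CGCGCG) starts at position 55.
Ybr20II cuts after the first base of each site, so after position 55.
Combined cut positions: 21, 55, 129.
Circular molecule, 3 cuts → 3 fragments:
  22–55 → 34 bp
  56–129 → 74 bp
  130–172 then 1–21 → 43 + 21 = 64 bp
Sorted largest to smallest: 74, 64, 34 bp.

74, 64, 34 bp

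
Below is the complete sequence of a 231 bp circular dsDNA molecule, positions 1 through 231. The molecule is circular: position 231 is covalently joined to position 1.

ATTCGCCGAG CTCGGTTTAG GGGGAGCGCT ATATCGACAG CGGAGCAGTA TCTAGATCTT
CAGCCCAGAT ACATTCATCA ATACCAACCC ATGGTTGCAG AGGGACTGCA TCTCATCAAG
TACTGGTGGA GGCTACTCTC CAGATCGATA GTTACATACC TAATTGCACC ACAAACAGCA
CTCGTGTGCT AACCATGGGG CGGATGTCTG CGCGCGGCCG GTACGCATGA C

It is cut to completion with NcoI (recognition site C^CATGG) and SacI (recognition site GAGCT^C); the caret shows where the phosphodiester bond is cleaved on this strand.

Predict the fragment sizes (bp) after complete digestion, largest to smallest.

104, 77, 50 bp

NcoI sites (CCATGG) start at positions 89, 193.
NcoI cuts after the first base of each site, so after positions 89, 193.
The SacI site (GAGCTC) starts at position 8.
SacI cuts after base 5 of each site (before the last base), so after position 12.
Combined cut positions: 12, 89, 193.
Circular molecule, 3 cuts → 3 fragments:
  13–89 → 77 bp
  90–193 → 104 bp
  194–231 then 1–12 → 38 + 12 = 50 bp
Sorted largest to smallest: 104, 77, 50 bp.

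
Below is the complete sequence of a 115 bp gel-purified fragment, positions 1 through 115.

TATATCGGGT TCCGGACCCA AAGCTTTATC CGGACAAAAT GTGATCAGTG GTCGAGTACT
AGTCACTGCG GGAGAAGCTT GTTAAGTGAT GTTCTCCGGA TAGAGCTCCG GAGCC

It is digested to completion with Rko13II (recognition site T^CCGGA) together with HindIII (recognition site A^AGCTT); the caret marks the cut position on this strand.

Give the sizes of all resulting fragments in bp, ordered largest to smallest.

46, 20, 12, 11, 10, 8, 8 bp

Rko13II sites (TCCGGA) start at positions 11, 29, 95, 107.
Rko13II cuts after the first base of each site, so after positions 11, 29, 95, 107.
HindIII sites (AAGCTT) start at positions 21, 75.
HindIII cuts after the first base of each site, so after positions 21, 75.
Combined cut positions: 11, 21, 29, 75, 95, 107.
Linear molecule, 6 cuts → 7 fragments:
  1–11 → 11 bp
  12–21 → 10 bp
  22–29 → 8 bp
  30–75 → 46 bp
  76–95 → 20 bp
  96–107 → 12 bp
  108–115 → 8 bp
Sorted largest to smallest: 46, 20, 12, 11, 10, 8, 8 bp.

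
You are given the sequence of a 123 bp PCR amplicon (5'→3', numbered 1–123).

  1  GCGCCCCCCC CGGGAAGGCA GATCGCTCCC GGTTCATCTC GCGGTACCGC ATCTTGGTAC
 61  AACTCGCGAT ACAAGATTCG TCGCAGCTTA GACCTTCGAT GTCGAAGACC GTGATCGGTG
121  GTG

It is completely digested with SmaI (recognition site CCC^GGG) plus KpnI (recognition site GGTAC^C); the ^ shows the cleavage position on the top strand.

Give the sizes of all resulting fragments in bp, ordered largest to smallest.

76, 36, 11 bp

The SmaI site (CCCGGG) starts at position 9.
SmaI cuts after base 3 of each site, so after position 11.
The KpnI site (GGTACC) starts at position 43.
KpnI cuts after base 5 of each site (before the last base), so after position 47.
Combined cut positions: 11, 47.
Linear molecule, 2 cuts → 3 fragments:
  1–11 → 11 bp
  12–47 → 36 bp
  48–123 → 76 bp
Sorted largest to smallest: 76, 36, 11 bp.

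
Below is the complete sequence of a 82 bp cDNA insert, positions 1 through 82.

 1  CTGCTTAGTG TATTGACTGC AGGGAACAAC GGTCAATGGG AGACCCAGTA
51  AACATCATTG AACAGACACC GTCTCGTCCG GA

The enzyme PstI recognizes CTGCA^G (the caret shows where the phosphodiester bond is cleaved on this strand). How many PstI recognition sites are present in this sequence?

1

CTGCAG occurs starting at position 17.
PstI cuts at 1 site.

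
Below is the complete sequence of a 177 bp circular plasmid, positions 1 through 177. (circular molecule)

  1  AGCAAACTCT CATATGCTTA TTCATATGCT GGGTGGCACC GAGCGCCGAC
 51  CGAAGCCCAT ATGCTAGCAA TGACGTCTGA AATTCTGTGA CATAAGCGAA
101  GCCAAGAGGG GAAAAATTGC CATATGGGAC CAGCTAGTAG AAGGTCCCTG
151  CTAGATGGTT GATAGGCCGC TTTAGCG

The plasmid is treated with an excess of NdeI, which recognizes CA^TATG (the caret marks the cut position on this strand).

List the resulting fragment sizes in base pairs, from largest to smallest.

NdeI sites (CATATG) start at positions 11, 23, 58, 121.
NdeI cuts after base 2 of each site, so after positions 12, 24, 59, 122.
Circular molecule, 4 cuts → 4 fragments:
  13–24 → 12 bp
  25–59 → 35 bp
  60–122 → 63 bp
  123–177 then 1–12 → 55 + 12 = 67 bp
Sorted largest to smallest: 67, 63, 35, 12 bp.

67, 63, 35, 12 bp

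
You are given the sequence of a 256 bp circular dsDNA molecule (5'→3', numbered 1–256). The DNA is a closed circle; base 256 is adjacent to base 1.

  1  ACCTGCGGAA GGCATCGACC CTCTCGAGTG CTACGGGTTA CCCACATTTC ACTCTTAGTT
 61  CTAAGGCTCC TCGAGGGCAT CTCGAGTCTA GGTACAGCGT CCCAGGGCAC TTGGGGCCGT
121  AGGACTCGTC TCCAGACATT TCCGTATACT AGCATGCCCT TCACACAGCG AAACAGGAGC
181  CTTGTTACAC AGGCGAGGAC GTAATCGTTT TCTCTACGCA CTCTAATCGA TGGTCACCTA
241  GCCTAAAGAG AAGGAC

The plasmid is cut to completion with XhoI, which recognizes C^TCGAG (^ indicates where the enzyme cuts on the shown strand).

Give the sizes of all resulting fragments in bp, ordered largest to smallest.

198, 47, 11 bp

XhoI sites (CTCGAG) start at positions 23, 70, 81.
XhoI cuts after the first base of each site, so after positions 23, 70, 81.
Circular molecule, 3 cuts → 3 fragments:
  24–70 → 47 bp
  71–81 → 11 bp
  82–256 then 1–23 → 175 + 23 = 198 bp
Sorted largest to smallest: 198, 47, 11 bp.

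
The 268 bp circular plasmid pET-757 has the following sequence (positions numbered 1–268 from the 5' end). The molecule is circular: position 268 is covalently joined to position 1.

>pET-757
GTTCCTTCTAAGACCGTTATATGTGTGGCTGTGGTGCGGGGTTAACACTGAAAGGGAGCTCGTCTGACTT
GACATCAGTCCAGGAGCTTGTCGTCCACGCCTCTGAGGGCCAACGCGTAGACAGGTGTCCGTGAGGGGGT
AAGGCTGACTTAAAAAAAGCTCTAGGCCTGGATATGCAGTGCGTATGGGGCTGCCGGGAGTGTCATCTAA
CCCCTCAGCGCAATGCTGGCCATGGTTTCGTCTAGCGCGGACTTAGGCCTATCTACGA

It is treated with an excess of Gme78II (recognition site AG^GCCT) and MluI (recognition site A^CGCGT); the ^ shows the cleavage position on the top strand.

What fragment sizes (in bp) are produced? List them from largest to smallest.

Gme78II sites (AGGCCT) start at positions 164, 255.
Gme78II cuts after base 2 of each site, so after positions 165, 256.
The MluI site (ACGCGT) starts at position 113.
MluI cuts after the first base of each site, so after position 113.
Combined cut positions: 113, 165, 256.
Circular molecule, 3 cuts → 3 fragments:
  114–165 → 52 bp
  166–256 → 91 bp
  257–268 then 1–113 → 12 + 113 = 125 bp
Sorted largest to smallest: 125, 91, 52 bp.

125, 91, 52 bp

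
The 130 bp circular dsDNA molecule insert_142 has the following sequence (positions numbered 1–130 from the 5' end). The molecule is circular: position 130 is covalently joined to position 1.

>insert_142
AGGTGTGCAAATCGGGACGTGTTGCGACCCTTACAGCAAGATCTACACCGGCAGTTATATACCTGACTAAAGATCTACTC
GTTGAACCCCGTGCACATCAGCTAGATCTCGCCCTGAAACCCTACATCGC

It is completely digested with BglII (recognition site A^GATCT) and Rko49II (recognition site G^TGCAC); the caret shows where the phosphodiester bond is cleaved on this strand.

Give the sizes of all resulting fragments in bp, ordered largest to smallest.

65, 32, 20, 13 bp

BglII sites (AGATCT) start at positions 39, 71, 104.
BglII cuts after the first base of each site, so after positions 39, 71, 104.
The Rko49II site (GTGCAC) starts at position 91.
Rko49II cuts after the first base of each site, so after position 91.
Combined cut positions: 39, 71, 91, 104.
Circular molecule, 4 cuts → 4 fragments:
  40–71 → 32 bp
  72–91 → 20 bp
  92–104 → 13 bp
  105–130 then 1–39 → 26 + 39 = 65 bp
Sorted largest to smallest: 65, 32, 20, 13 bp.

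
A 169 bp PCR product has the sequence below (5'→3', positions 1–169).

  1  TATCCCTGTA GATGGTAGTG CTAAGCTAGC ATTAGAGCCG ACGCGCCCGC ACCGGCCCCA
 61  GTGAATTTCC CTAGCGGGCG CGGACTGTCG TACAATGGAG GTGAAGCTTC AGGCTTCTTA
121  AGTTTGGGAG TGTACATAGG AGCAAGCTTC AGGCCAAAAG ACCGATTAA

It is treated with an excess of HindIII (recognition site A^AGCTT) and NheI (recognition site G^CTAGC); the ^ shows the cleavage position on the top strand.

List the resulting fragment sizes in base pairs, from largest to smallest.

HindIII sites (AAGCTT) start at positions 104, 144.
HindIII cuts after the first base of each site, so after positions 104, 144.
The NheI site (GCTAGC) starts at position 25.
NheI cuts after the first base of each site, so after position 25.
Combined cut positions: 25, 104, 144.
Linear molecule, 3 cuts → 4 fragments:
  1–25 → 25 bp
  26–104 → 79 bp
  105–144 → 40 bp
  145–169 → 25 bp
Sorted largest to smallest: 79, 40, 25, 25 bp.

79, 40, 25, 25 bp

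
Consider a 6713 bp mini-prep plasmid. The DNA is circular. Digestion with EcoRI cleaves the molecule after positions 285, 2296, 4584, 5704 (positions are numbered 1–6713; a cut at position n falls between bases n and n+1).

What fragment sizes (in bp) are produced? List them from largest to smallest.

2288, 2011, 1294, 1120 bp

Circular molecule, 4 cuts → 4 fragments:
  2296 − 285 = 2011 bp
  4584 − 2296 = 2288 bp
  5704 − 4584 = 1120 bp
  wrap: 6713 − 5704 + 285 = 1294 bp
Sorted largest to smallest: 2288, 2011, 1294, 1120 bp.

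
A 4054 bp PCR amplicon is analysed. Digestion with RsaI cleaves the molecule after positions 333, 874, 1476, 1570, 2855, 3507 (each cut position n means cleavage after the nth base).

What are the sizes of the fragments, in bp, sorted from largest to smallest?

1285, 652, 602, 547, 541, 333, 94 bp

Linear molecule, 6 cuts → 7 fragments:
  333 − 0 = 333 bp
  874 − 333 = 541 bp
  1476 − 874 = 602 bp
  1570 − 1476 = 94 bp
  2855 − 1570 = 1285 bp
  3507 − 2855 = 652 bp
  4054 − 3507 = 547 bp
Sorted largest to smallest: 1285, 652, 602, 547, 541, 333, 94 bp.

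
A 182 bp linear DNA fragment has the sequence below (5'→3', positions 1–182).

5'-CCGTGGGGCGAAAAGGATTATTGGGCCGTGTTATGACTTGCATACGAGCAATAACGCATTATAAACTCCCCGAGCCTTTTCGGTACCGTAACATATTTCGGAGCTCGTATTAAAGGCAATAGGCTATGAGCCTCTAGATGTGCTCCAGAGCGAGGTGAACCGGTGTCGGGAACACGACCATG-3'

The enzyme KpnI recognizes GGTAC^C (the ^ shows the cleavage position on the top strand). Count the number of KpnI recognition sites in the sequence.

1

GGTACC occurs starting at position 82.
KpnI cuts at 1 site.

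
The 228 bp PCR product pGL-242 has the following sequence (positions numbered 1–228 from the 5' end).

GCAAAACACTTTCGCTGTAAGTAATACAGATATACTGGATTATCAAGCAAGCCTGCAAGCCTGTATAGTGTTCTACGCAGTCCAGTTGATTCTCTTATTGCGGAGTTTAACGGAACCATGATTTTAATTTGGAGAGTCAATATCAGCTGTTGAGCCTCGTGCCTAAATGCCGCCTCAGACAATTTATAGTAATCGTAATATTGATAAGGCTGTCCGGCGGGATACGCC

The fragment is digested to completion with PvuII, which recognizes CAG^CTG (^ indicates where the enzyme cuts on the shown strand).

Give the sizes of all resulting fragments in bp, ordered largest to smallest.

The PvuII site (CAGCTG) starts at position 144.
PvuII cuts after base 3 of each site, so after position 146.
Linear molecule, 1 cut → 2 fragments:
  1–146 → 146 bp
  147–228 → 82 bp
Sorted largest to smallest: 146, 82 bp.

146, 82 bp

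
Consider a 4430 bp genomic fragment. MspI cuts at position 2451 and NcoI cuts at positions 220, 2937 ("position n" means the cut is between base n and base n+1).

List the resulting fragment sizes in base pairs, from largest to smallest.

2231, 1493, 486, 220 bp

Combined cut positions (sorted): 220, 2451, 2937.
Linear molecule, 3 cuts → 4 fragments:
  220 − 0 = 220 bp
  2451 − 220 = 2231 bp
  2937 − 2451 = 486 bp
  4430 − 2937 = 1493 bp
Sorted largest to smallest: 2231, 1493, 486, 220 bp.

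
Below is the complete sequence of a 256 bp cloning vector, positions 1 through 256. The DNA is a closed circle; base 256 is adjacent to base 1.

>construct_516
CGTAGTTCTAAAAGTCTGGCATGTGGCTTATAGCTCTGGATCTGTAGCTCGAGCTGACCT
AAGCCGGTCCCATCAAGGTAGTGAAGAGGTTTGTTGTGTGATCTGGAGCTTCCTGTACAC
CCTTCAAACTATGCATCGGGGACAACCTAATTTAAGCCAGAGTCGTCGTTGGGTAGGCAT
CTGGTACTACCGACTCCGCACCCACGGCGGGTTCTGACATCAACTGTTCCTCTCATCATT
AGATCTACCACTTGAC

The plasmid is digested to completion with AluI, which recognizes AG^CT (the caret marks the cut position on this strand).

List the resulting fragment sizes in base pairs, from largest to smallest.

181, 55, 14, 6 bp

AluI sites (AGCT) start at positions 32, 46, 52, 107.
AluI cuts after base 2 of each site, so after positions 33, 47, 53, 108.
Circular molecule, 4 cuts → 4 fragments:
  34–47 → 14 bp
  48–53 → 6 bp
  54–108 → 55 bp
  109–256 then 1–33 → 148 + 33 = 181 bp
Sorted largest to smallest: 181, 55, 14, 6 bp.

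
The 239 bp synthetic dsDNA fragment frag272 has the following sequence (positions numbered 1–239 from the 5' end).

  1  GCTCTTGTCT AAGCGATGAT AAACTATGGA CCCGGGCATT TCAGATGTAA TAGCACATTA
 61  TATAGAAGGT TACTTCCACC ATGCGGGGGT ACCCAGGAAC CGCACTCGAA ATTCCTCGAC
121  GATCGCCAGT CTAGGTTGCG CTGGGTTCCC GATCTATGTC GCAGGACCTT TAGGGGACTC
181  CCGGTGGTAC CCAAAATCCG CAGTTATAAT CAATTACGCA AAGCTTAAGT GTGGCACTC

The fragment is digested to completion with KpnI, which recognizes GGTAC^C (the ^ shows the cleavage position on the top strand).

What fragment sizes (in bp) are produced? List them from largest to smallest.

KpnI sites (GGTACC) start at positions 88, 186.
KpnI cuts after base 5 of each site (before the last base), so after positions 92, 190.
Linear molecule, 2 cuts → 3 fragments:
  1–92 → 92 bp
  93–190 → 98 bp
  191–239 → 49 bp
Sorted largest to smallest: 98, 92, 49 bp.

98, 92, 49 bp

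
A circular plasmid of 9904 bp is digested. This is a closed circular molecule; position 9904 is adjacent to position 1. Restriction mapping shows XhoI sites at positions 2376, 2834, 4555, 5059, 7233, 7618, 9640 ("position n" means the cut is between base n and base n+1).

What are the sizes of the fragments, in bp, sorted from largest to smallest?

2640, 2174, 2022, 1721, 504, 458, 385 bp

Circular molecule, 7 cuts → 7 fragments:
  2834 − 2376 = 458 bp
  4555 − 2834 = 1721 bp
  5059 − 4555 = 504 bp
  7233 − 5059 = 2174 bp
  7618 − 7233 = 385 bp
  9640 − 7618 = 2022 bp
  wrap: 9904 − 9640 + 2376 = 2640 bp
Sorted largest to smallest: 2640, 2174, 2022, 1721, 504, 458, 385 bp.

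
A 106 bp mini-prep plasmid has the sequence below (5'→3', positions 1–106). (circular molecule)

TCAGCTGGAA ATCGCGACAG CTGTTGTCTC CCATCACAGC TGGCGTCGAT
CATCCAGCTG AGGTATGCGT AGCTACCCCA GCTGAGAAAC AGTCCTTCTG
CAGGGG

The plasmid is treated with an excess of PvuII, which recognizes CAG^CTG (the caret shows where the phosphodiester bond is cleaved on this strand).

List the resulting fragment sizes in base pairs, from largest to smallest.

29, 24, 19, 18, 16 bp

PvuII sites (CAGCTG) start at positions 2, 18, 37, 55, 79.
PvuII cuts after base 3 of each site, so after positions 4, 20, 39, 57, 81.
Circular molecule, 5 cuts → 5 fragments:
  5–20 → 16 bp
  21–39 → 19 bp
  40–57 → 18 bp
  58–81 → 24 bp
  82–106 then 1–4 → 25 + 4 = 29 bp
Sorted largest to smallest: 29, 24, 19, 18, 16 bp.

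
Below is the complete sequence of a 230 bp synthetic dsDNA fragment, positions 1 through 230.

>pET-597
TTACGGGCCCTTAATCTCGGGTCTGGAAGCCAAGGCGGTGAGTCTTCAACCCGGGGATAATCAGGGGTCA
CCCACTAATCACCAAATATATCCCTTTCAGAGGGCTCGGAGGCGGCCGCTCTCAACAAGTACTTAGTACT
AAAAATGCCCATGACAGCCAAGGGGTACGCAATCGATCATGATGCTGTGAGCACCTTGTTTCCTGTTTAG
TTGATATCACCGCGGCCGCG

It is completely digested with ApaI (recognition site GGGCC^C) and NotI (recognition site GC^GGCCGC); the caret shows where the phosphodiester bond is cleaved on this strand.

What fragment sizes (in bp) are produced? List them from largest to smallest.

110, 104, 9, 7 bp

The ApaI site (GGGCCC) starts at position 5.
ApaI cuts after base 5 of each site (before the last base), so after position 9.
NotI sites (GCGGCCGC) start at positions 112, 222.
NotI cuts after base 2 of each site, so after positions 113, 223.
Combined cut positions: 9, 113, 223.
Linear molecule, 3 cuts → 4 fragments:
  1–9 → 9 bp
  10–113 → 104 bp
  114–223 → 110 bp
  224–230 → 7 bp
Sorted largest to smallest: 110, 104, 9, 7 bp.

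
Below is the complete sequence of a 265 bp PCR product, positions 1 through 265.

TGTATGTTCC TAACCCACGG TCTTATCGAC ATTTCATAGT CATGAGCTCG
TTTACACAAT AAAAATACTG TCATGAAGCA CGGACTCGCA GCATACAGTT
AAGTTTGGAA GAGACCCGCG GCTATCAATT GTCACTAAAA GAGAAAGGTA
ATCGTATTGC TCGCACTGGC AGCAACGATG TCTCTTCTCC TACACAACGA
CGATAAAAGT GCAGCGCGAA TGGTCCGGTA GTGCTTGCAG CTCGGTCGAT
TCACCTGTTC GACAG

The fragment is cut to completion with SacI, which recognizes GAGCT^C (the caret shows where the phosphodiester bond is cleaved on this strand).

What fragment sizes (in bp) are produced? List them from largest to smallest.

The SacI site (GAGCTC) starts at position 44.
SacI cuts after base 5 of each site (before the last base), so after position 48.
Linear molecule, 1 cut → 2 fragments:
  1–48 → 48 bp
  49–265 → 217 bp
Sorted largest to smallest: 217, 48 bp.

217, 48 bp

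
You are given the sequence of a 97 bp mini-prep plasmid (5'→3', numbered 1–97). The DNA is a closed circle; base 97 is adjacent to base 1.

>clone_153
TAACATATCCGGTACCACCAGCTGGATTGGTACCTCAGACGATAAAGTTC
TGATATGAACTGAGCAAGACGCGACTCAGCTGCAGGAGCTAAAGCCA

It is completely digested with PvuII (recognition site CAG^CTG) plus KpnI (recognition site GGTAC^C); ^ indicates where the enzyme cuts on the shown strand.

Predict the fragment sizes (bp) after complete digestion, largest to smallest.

46, 33, 12, 6 bp

PvuII sites (CAGCTG) start at positions 19, 77.
PvuII cuts after base 3 of each site, so after positions 21, 79.
KpnI sites (GGTACC) start at positions 11, 29.
KpnI cuts after base 5 of each site (before the last base), so after positions 15, 33.
Combined cut positions: 15, 21, 33, 79.
Circular molecule, 4 cuts → 4 fragments:
  16–21 → 6 bp
  22–33 → 12 bp
  34–79 → 46 bp
  80–97 then 1–15 → 18 + 15 = 33 bp
Sorted largest to smallest: 46, 33, 12, 6 bp.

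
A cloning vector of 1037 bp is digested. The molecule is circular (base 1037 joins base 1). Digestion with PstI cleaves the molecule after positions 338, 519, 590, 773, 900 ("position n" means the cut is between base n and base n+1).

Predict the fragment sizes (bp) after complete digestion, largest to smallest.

Circular molecule, 5 cuts → 5 fragments:
  519 − 338 = 181 bp
  590 − 519 = 71 bp
  773 − 590 = 183 bp
  900 − 773 = 127 bp
  wrap: 1037 − 900 + 338 = 475 bp
Sorted largest to smallest: 475, 183, 181, 127, 71 bp.

475, 183, 181, 127, 71 bp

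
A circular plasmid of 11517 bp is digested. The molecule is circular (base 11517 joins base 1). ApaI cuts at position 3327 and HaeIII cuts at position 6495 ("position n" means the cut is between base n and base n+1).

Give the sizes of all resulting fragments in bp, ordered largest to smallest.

8349, 3168 bp

Combined cut positions (sorted): 3327, 6495.
Circular molecule, 2 cuts → 2 fragments:
  6495 − 3327 = 3168 bp
  wrap: 11517 − 6495 + 3327 = 8349 bp
Sorted largest to smallest: 8349, 3168 bp.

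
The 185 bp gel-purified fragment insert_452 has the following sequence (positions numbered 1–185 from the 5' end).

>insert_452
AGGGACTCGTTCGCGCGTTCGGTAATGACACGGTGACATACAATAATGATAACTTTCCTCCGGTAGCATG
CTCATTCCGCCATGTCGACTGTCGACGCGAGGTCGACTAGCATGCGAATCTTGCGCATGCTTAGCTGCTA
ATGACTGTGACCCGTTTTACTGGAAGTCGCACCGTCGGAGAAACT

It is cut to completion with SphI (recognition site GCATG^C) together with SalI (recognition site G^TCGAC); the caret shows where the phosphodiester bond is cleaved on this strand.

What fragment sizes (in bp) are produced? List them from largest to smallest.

SphI sites (GCATGC) start at positions 66, 110, 125.
SphI cuts after base 5 of each site (before the last base), so after positions 70, 114, 129.
SalI sites (GTCGAC) start at positions 84, 91, 102.
SalI cuts after the first base of each site, so after positions 84, 91, 102.
Combined cut positions: 70, 84, 91, 102, 114, 129.
Linear molecule, 6 cuts → 7 fragments:
  1–70 → 70 bp
  71–84 → 14 bp
  85–91 → 7 bp
  92–102 → 11 bp
  103–114 → 12 bp
  115–129 → 15 bp
  130–185 → 56 bp
Sorted largest to smallest: 70, 56, 15, 14, 12, 11, 7 bp.

70, 56, 15, 14, 12, 11, 7 bp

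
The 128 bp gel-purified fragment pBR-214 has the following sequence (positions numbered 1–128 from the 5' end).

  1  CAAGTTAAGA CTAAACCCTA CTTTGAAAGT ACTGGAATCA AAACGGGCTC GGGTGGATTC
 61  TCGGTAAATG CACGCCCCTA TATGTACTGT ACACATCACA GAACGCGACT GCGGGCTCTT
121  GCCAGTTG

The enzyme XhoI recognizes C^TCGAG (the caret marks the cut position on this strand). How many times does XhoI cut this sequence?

No occurrence of CTCGAG is present in the sequence.
XhoI does not cut: 0 sites.

0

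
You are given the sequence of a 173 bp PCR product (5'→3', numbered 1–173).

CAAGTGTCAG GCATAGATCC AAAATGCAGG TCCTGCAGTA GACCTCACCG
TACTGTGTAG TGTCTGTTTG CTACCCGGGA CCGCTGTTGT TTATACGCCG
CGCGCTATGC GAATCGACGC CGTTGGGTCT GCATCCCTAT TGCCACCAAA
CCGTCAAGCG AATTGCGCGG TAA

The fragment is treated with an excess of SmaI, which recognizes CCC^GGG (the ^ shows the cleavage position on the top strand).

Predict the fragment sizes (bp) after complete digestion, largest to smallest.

97, 76 bp

The SmaI site (CCCGGG) starts at position 74.
SmaI cuts after base 3 of each site, so after position 76.
Linear molecule, 1 cut → 2 fragments:
  1–76 → 76 bp
  77–173 → 97 bp
Sorted largest to smallest: 97, 76 bp.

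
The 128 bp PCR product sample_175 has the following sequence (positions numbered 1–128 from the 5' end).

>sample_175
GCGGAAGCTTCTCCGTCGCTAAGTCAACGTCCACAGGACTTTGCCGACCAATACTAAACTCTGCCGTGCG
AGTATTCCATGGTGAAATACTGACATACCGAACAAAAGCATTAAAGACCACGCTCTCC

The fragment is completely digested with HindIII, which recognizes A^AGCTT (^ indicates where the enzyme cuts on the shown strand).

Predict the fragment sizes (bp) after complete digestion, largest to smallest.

The HindIII site (AAGCTT) starts at position 5.
HindIII cuts after the first base of each site, so after position 5.
Linear molecule, 1 cut → 2 fragments:
  1–5 → 5 bp
  6–128 → 123 bp
Sorted largest to smallest: 123, 5 bp.

123, 5 bp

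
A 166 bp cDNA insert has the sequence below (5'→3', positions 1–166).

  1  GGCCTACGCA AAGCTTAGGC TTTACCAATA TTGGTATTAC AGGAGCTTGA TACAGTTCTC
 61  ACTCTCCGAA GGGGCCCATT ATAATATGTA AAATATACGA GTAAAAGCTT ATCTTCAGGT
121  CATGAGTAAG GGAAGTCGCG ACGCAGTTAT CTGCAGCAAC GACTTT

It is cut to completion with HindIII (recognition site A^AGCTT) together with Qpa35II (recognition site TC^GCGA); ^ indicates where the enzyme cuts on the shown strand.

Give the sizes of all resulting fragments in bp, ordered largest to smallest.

94, 32, 29, 11 bp

HindIII sites (AAGCTT) start at positions 11, 105.
HindIII cuts after the first base of each site, so after positions 11, 105.
The Qpa35II site (TCGCGA) starts at position 136.
Qpa35II cuts after base 2 of each site, so after position 137.
Combined cut positions: 11, 105, 137.
Linear molecule, 3 cuts → 4 fragments:
  1–11 → 11 bp
  12–105 → 94 bp
  106–137 → 32 bp
  138–166 → 29 bp
Sorted largest to smallest: 94, 32, 29, 11 bp.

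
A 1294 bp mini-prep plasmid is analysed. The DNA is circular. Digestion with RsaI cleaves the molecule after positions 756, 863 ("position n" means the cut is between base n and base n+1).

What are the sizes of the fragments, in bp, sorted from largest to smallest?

Circular molecule, 2 cuts → 2 fragments:
  863 − 756 = 107 bp
  wrap: 1294 − 863 + 756 = 1187 bp
Sorted largest to smallest: 1187, 107 bp.

1187, 107 bp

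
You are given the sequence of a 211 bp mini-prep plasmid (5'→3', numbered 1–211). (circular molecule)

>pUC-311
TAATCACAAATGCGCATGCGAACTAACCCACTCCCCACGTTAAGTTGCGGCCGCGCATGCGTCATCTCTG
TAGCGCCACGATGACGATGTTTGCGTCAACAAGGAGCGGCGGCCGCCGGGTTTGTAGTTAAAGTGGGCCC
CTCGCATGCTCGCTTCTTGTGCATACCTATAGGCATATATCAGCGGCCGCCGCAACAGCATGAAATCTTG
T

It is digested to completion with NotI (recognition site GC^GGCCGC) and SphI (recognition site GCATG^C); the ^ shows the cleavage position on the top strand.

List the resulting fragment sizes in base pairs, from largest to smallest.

NotI sites (GCGGCCGC) start at positions 47, 109, 183.
NotI cuts after base 2 of each site, so after positions 48, 110, 184.
SphI sites (GCATGC) start at positions 14, 55, 144.
SphI cuts after base 5 of each site (before the last base), so after positions 18, 59, 148.
Combined cut positions: 18, 48, 59, 110, 148, 184.
Circular molecule, 6 cuts → 6 fragments:
  19–48 → 30 bp
  49–59 → 11 bp
  60–110 → 51 bp
  111–148 → 38 bp
  149–184 → 36 bp
  185–211 then 1–18 → 27 + 18 = 45 bp
Sorted largest to smallest: 51, 45, 38, 36, 30, 11 bp.

51, 45, 38, 36, 30, 11 bp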